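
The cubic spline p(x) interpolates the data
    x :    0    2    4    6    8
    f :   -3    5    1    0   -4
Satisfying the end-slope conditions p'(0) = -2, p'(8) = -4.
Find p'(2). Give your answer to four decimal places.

2.6161

With σ_i denoting the second derivative at x_i, h_i = 2, 2, 2, 2, and Δ_i = (y_(i+1) − y_i)/h_i = 4, -2, -1/2, -2:
  2·σ_0 + 8·σ_1 + 2·σ_2 = 6(Δ_1 - Δ_0) = -36
  2·σ_1 + 8·σ_2 + 2·σ_3 = 6(Δ_2 - Δ_1) = 9
  2·σ_2 + 8·σ_3 + 2·σ_4 = 6(Δ_3 - Δ_2) = -9
Clamped end conditions give two more equations: 2h_0·σ_0 + h_0·σ_1 = 6(Δ_0 - p'(0)) = 36 and h_3·σ_3 + 2h_3·σ_4 = 6(p'(8) - Δ_3) = -12.
Solving: σ_0 = 1499/112, σ_1 = -491/56, σ_2 = 59/16, σ_3 = -83/56, σ_4 = -253/112.
On [2, 4], p'(x) = b_1 + 2c_1·(x - 2) + 3d_1·(x - 2)² with b_1 = Δ_1 - h_1(2σ_1 + σ_2)/6 = 293/112, c_1 = σ_1/2 = -491/112, d_1 = (σ_2 - σ_1)/(6h_1) = 465/448. So p'(2) = 293/112.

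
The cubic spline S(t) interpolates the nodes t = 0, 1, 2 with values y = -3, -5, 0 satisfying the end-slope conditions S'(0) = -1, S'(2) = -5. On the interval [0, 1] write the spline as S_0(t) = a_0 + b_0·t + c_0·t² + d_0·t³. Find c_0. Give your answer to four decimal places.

-7.7500

With σ_i denoting the second derivative at x_i, h_i = 1, 1, and Δ_i = (y_(i+1) − y_i)/h_i = -2, 5:
  1·σ_0 + 4·σ_1 + 1·σ_2 = 6(Δ_1 - Δ_0) = 42
Clamped end conditions give two more equations: 2h_0·σ_0 + h_0·σ_1 = 6(Δ_0 - S'(0)) = -6 and h_1·σ_1 + 2h_1·σ_2 = 6(S'(2) - Δ_1) = -60.
Solving the tridiagonal system: σ_0 = -31/2, σ_1 = 25, σ_2 = -85/2.
On [0, 1], with S_0(t) = a_0 + b_0·t + c_0·t² + d_0·t³: c_0 = σ_0/2 = -31/4, d_0 = (σ_1 - σ_0)/(6h_0) = 27/4, b_0 = Δ_0 - h_0(2σ_0 + σ_1)/6 = -1.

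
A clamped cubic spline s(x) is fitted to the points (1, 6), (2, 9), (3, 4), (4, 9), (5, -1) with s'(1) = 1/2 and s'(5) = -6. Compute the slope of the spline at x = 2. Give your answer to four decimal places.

With M_i denoting the second derivative at x_i, h_i = 1, 1, 1, 1, and Δ_i = (y_(i+1) − y_i)/h_i = 3, -5, 5, -10:
  1·M_0 + 4·M_1 + 1·M_2 = 6(Δ_1 - Δ_0) = -48
  1·M_1 + 4·M_2 + 1·M_3 = 6(Δ_2 - Δ_1) = 60
  1·M_2 + 4·M_3 + 1·M_4 = 6(Δ_3 - Δ_2) = -90
Clamped end conditions give two more equations: 2h_0·M_0 + h_0·M_1 = 6(Δ_0 - s'(1)) = 15 and h_3·M_3 + 2h_3·M_4 = 6(s'(5) - Δ_3) = 24.
Hence M_0 = 1109/56, M_1 = -689/28, M_2 = 245/8, M_3 = -1061/28, M_4 = 1733/56.
On [2, 3], s'(x) = b_1 + 2c_1·(x - 2) + 3d_1·(x - 2)² with b_1 = Δ_1 - h_1(2M_1 + M_2)/6 = -213/112, c_1 = M_1/2 = -689/56, d_1 = (M_2 - M_1)/(6h_1) = 1031/112. So s'(2) = -213/112.

-1.9018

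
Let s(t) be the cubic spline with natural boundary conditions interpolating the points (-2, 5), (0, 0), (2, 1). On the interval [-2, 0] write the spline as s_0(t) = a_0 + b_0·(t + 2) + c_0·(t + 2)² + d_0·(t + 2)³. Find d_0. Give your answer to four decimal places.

0.1875

With M_i denoting the second derivative at x_i, h_i = 2, 2, and Δ_i = (y_(i+1) − y_i)/h_i = -5/2, 1/2:
  2·M_0 + 8·M_1 + 2·M_2 = 6(Δ_1 - Δ_0) = 18
Natural end conditions: M_0 = M_2 = 0.
Solving: M_0 = 0, M_1 = 9/4, M_2 = 0.
On [-2, 0], with s_0(t) = a_0 + b_0·(t + 2) + c_0·(t + 2)² + d_0·(t + 2)³: c_0 = M_0/2 = 0, d_0 = (M_1 - M_0)/(6h_0) = 3/16, b_0 = Δ_0 - h_0(2M_0 + M_1)/6 = -13/4.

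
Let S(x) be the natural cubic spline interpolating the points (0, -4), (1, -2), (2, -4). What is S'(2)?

Put σ_i = S'' at the i-th knot. Here h = (1, 1) and Δ = (2, -2), so the interior equations h_(i-1)·σ_(i-1) + 2(h_(i-1)+h_i)·σ_i + h_i·σ_(i+1) = 6(Δ_i − Δ_(i-1)) read
  1·σ_0 + 4·σ_1 + 1·σ_2 = 6(Δ_1 - Δ_0) = -24
Natural end conditions: σ_0 = σ_2 = 0.
Forward elimination and back-substitution give σ_0 = 0, σ_1 = -6, σ_2 = 0.
On [1, 2], S'(x) = b_1 + 2c_1·(x - 1) + 3d_1·(x - 1)² with b_1 = Δ_1 - h_1(2σ_1 + σ_2)/6 = 0, c_1 = σ_1/2 = -3, d_1 = (σ_2 - σ_1)/(6h_1) = 1. So S'(2) = -3.

-3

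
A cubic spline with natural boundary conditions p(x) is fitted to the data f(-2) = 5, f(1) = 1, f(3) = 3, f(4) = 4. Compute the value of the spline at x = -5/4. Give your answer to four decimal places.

3.4727

With σ_i denoting the second derivative at x_i, h_i = 3, 2, 1, and Δ_i = (y_(i+1) − y_i)/h_i = -4/3, 1, 1:
  3·σ_0 + 10·σ_1 + 2·σ_2 = 6(Δ_1 - Δ_0) = 14
  2·σ_1 + 6·σ_2 + 1·σ_3 = 6(Δ_2 - Δ_1) = 0
Natural end conditions: σ_0 = σ_3 = 0.
Hence σ_0 = 0, σ_1 = 3/2, σ_2 = -1/2, σ_3 = 0.
On [-2, 1], p(x) = 5 - 25/12·(x + 2) + 0·(x + 2)² + 1/12·(x + 2)³.
With (x + 2) = 3/4: p(-5/4) = 889/256.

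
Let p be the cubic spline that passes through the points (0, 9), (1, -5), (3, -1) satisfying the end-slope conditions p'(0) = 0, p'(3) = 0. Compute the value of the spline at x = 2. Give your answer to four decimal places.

-6.2500

With σ_i denoting the second derivative at x_i, h_i = 1, 2, and Δ_i = (y_(i+1) − y_i)/h_i = -14, 2:
  1·σ_0 + 6·σ_1 + 2·σ_2 = 6(Δ_1 - Δ_0) = 96
Clamped end conditions give two more equations: 2h_0·σ_0 + h_0·σ_1 = 6(Δ_0 - p'(0)) = -84 and h_1·σ_1 + 2h_1·σ_2 = 6(p'(3) - Δ_1) = -12.
Hence σ_0 = -58, σ_1 = 32, σ_2 = -19.
On [1, 3], p(x) = -5 - 13·(x - 1) + 16·(x - 1)² - 17/4·(x - 1)³.
With (x - 1) = 1: p(2) = -25/4.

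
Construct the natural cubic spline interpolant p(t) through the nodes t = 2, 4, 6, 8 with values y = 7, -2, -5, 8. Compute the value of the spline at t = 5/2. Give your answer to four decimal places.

Write M_i for p''(x_i). With h_i = 2, 2, 2 and divided differences Δ_i = -9/2, -3/2, 13/2, the continuity of p' gives the tridiagonal system
  2·M_0 + 8·M_1 + 2·M_2 = 6(Δ_1 - Δ_0) = 18
  2·M_1 + 8·M_2 + 2·M_3 = 6(Δ_2 - Δ_1) = 48
Natural end conditions: M_0 = M_3 = 0.
Solving: M_0 = 0, M_1 = 4/5, M_2 = 29/5, M_3 = 0.
On [2, 4], p(t) = 7 - 143/30·(t - 2) + 0·(t - 2)² + 1/15·(t - 2)³.
With (t - 2) = 1/2: p(5/2) = 37/8.

4.6250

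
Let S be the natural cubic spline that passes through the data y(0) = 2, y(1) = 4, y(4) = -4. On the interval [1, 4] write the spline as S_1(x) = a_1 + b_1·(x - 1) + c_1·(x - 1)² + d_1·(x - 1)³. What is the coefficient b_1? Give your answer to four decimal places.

0.8333

Write M_i for S''(x_i). With h_i = 1, 3 and divided differences Δ_i = 2, -8/3, the continuity of S' gives the tridiagonal system
  1·M_0 + 8·M_1 + 3·M_2 = 6(Δ_1 - Δ_0) = -28
Natural end conditions: M_0 = M_2 = 0.
Solving: M_0 = 0, M_1 = -7/2, M_2 = 0.
On [1, 4], with S_1(x) = a_1 + b_1·(x - 1) + c_1·(x - 1)² + d_1·(x - 1)³: c_1 = M_1/2 = -7/4, d_1 = (M_2 - M_1)/(6h_1) = 7/36, b_1 = Δ_1 - h_1(2M_1 + M_2)/6 = 5/6.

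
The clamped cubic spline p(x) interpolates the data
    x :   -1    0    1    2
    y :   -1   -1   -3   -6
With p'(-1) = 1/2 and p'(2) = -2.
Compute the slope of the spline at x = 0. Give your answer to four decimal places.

Put m_i = p'' at the i-th knot. Here h = (1, 1, 1) and Δ = (0, -2, -3), so the interior equations h_(i-1)·m_(i-1) + 2(h_(i-1)+h_i)·m_i + h_i·m_(i+1) = 6(Δ_i − Δ_(i-1)) read
  1·m_0 + 4·m_1 + 1·m_2 = 6(Δ_1 - Δ_0) = -12
  1·m_1 + 4·m_2 + 1·m_3 = 6(Δ_2 - Δ_1) = -6
Clamped end conditions give two more equations: 2h_0·m_0 + h_0·m_1 = 6(Δ_0 - p'(-1)) = -3 and h_2·m_2 + 2h_2·m_3 = 6(p'(2) - Δ_2) = 6.
Solving: m_0 = -4/15, m_1 = -37/15, m_2 = -28/15, m_3 = 59/15.
On [0, 1], p'(x) = b_1 + 2c_1·x + 3d_1·x² with b_1 = Δ_1 - h_1(2m_1 + m_2)/6 = -13/15, c_1 = m_1/2 = -37/30, d_1 = (m_2 - m_1)/(6h_1) = 1/10. So p'(0) = -13/15.

-0.8667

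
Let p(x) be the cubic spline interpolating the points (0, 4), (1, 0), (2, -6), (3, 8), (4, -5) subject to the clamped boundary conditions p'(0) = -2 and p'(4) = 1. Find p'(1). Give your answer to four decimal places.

-9.1786

Write σ_i for p''(x_i). With h_i = 1, 1, 1, 1 and divided differences Δ_i = -4, -6, 14, -13, the continuity of p' gives the tridiagonal system
  1·σ_0 + 4·σ_1 + 1·σ_2 = 6(Δ_1 - Δ_0) = -12
  1·σ_1 + 4·σ_2 + 1·σ_3 = 6(Δ_2 - Δ_1) = 120
  1·σ_2 + 4·σ_3 + 1·σ_4 = 6(Δ_3 - Δ_2) = -162
Clamped end conditions give two more equations: 2h_0·σ_0 + h_0·σ_1 = 6(Δ_0 - p'(0)) = -12 and h_3·σ_3 + 2h_3·σ_4 = 6(p'(4) - Δ_3) = 84.
Forward elimination and back-substitution give σ_0 = 33/14, σ_1 = -117/7, σ_2 = 105/2, σ_3 = -513/7, σ_4 = 1101/14.
On [1, 2], p'(x) = b_1 + 2c_1·(x - 1) + 3d_1·(x - 1)² with b_1 = Δ_1 - h_1(2σ_1 + σ_2)/6 = -257/28, c_1 = σ_1/2 = -117/14, d_1 = (σ_2 - σ_1)/(6h_1) = 323/28. So p'(1) = -257/28.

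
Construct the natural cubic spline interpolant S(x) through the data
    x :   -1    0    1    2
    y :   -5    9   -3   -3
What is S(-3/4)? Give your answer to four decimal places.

Put m_i = S'' at the i-th knot. Here h = (1, 1, 1) and Δ = (14, -12, 0), so the interior equations h_(i-1)·m_(i-1) + 2(h_(i-1)+h_i)·m_i + h_i·m_(i+1) = 6(Δ_i − Δ_(i-1)) read
  1·m_0 + 4·m_1 + 1·m_2 = 6(Δ_1 - Δ_0) = -156
  1·m_1 + 4·m_2 + 1·m_3 = 6(Δ_2 - Δ_1) = 72
Natural end conditions: m_0 = m_3 = 0.
Solving the tridiagonal system: m_0 = 0, m_1 = -232/5, m_2 = 148/5, m_3 = 0.
On [-1, 0], S(x) = -5 + 326/15·(x + 1) + 0·(x + 1)² - 116/15·(x + 1)³.
With (x + 1) = 1/4: S(-3/4) = 5/16.

0.3125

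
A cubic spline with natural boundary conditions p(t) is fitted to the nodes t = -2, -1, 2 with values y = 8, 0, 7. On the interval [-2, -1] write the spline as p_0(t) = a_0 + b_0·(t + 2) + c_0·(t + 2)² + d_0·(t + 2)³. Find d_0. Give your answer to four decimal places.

With M_i denoting the second derivative at x_i, h_i = 1, 3, and Δ_i = (y_(i+1) − y_i)/h_i = -8, 7/3:
  1·M_0 + 8·M_1 + 3·M_2 = 6(Δ_1 - Δ_0) = 62
Natural end conditions: M_0 = M_2 = 0.
Hence M_0 = 0, M_1 = 31/4, M_2 = 0.
On [-2, -1], with p_0(t) = a_0 + b_0·(t + 2) + c_0·(t + 2)² + d_0·(t + 2)³: c_0 = M_0/2 = 0, d_0 = (M_1 - M_0)/(6h_0) = 31/24, b_0 = Δ_0 - h_0(2M_0 + M_1)/6 = -223/24.

1.2917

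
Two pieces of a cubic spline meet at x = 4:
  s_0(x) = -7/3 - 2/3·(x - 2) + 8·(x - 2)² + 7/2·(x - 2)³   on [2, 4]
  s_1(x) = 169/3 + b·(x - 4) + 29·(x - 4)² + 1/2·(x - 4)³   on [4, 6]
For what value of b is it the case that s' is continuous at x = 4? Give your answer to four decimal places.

73.3333

s_0'(x) = -2/3 + 16·(x - 2) + 21/2·(x - 2)², so s_0'(4) = 220/3. On the right, s_1'(4) = b, so b = 220/3.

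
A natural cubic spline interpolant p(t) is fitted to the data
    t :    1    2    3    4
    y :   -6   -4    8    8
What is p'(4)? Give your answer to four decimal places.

-3.8667

Let M_i = p''(x_i). Step sizes h_i = 1, 1, 1; slopes of the chords Δ_i = (y_(i+1) - y_i)/h_i = 2, 12, 0.
  1·M_0 + 4·M_1 + 1·M_2 = 6(Δ_1 - Δ_0) = 60
  1·M_1 + 4·M_2 + 1·M_3 = 6(Δ_2 - Δ_1) = -72
Natural end conditions: M_0 = M_3 = 0.
Hence M_0 = 0, M_1 = 104/5, M_2 = -116/5, M_3 = 0.
On [3, 4], p'(t) = b_2 + 2c_2·(t - 3) + 3d_2·(t - 3)² with b_2 = Δ_2 - h_2(2M_2 + M_3)/6 = 116/15, c_2 = M_2/2 = -58/5, d_2 = (M_3 - M_2)/(6h_2) = 58/15. So p'(4) = -58/15.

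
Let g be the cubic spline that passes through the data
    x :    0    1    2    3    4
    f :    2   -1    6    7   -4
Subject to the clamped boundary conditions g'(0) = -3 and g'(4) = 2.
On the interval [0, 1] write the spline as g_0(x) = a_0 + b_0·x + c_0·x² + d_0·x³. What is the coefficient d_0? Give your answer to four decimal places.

Write M_i for g''(x_i). With h_i = 1, 1, 1, 1 and divided differences Δ_i = -3, 7, 1, -11, the continuity of g' gives the tridiagonal system
  1·M_0 + 4·M_1 + 1·M_2 = 6(Δ_1 - Δ_0) = 60
  1·M_1 + 4·M_2 + 1·M_3 = 6(Δ_2 - Δ_1) = -36
  1·M_2 + 4·M_3 + 1·M_4 = 6(Δ_3 - Δ_2) = -72
Clamped end conditions give two more equations: 2h_0·M_0 + h_0·M_1 = 6(Δ_0 - g'(0)) = 0 and h_3·M_3 + 2h_3·M_4 = 6(g'(4) - Δ_3) = 78.
Solving the tridiagonal system: M_0 = -265/28, M_1 = 265/14, M_2 = -25/4, M_3 = -419/14, M_4 = 1511/28.
On [0, 1], with g_0(x) = a_0 + b_0·x + c_0·x² + d_0·x³: c_0 = M_0/2 = -265/56, d_0 = (M_1 - M_0)/(6h_0) = 265/56, b_0 = Δ_0 - h_0(2M_0 + M_1)/6 = -3.

4.7321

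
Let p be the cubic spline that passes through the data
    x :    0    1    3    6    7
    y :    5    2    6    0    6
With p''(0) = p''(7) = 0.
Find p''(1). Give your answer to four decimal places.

Put M_i = p'' at the i-th knot. Here h = (1, 2, 3, 1) and Δ = (-3, 2, -2, 6), so the interior equations h_(i-1)·M_(i-1) + 2(h_(i-1)+h_i)·M_i + h_i·M_(i+1) = 6(Δ_i − Δ_(i-1)) read
  1·M_0 + 6·M_1 + 2·M_2 = 6(Δ_1 - Δ_0) = 30
  2·M_1 + 10·M_2 + 3·M_3 = 6(Δ_2 - Δ_1) = -24
  3·M_2 + 8·M_3 + 1·M_4 = 6(Δ_3 - Δ_2) = 48
Natural end conditions: M_0 = M_4 = 0.
Solving: M_0 = 0, M_1 = 1401/197, M_2 = -1248/197, M_3 = 1650/197, M_4 = 0.

7.1117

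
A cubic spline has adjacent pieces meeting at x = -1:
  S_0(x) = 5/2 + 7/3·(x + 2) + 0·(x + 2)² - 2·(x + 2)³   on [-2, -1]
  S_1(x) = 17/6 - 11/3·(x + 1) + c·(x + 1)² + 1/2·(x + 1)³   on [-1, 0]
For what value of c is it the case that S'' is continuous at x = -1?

S_0''(x) = 0 - 12·(x + 2), so S_0''(-1) = -12. On the right, S_1''(-1) = 2c, so c = -6.

-6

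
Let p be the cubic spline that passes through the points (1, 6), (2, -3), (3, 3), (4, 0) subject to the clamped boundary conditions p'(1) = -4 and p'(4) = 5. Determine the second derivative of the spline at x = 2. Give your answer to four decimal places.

Let σ_i = p''(x_i). Step sizes h_i = 1, 1, 1; slopes of the chords Δ_i = (y_(i+1) - y_i)/h_i = -9, 6, -3.
  1·σ_0 + 4·σ_1 + 1·σ_2 = 6(Δ_1 - Δ_0) = 90
  1·σ_1 + 4·σ_2 + 1·σ_3 = 6(Δ_2 - Δ_1) = -54
Clamped end conditions give two more equations: 2h_0·σ_0 + h_0·σ_1 = 6(Δ_0 - p'(1)) = -30 and h_2·σ_2 + 2h_2·σ_3 = 6(p'(4) - Δ_2) = 48.
Solving the tridiagonal system: σ_0 = -174/5, σ_1 = 198/5, σ_2 = -168/5, σ_3 = 204/5.

39.6000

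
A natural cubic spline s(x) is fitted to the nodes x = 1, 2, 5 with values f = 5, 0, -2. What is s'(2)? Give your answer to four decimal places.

-3.9167

Let m_i = s''(x_i). Step sizes h_i = 1, 3; slopes of the chords Δ_i = (y_(i+1) - y_i)/h_i = -5, -2/3.
  1·m_0 + 8·m_1 + 3·m_2 = 6(Δ_1 - Δ_0) = 26
Natural end conditions: m_0 = m_2 = 0.
Hence m_0 = 0, m_1 = 13/4, m_2 = 0.
On [2, 5], s'(x) = b_1 + 2c_1·(x - 2) + 3d_1·(x - 2)² with b_1 = Δ_1 - h_1(2m_1 + m_2)/6 = -47/12, c_1 = m_1/2 = 13/8, d_1 = (m_2 - m_1)/(6h_1) = -13/72. So s'(2) = -47/12.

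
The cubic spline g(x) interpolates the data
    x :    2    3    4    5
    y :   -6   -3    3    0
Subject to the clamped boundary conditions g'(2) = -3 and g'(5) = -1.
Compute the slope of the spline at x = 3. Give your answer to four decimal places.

Let M_i = g''(x_i). Step sizes h_i = 1, 1, 1; slopes of the chords Δ_i = (y_(i+1) - y_i)/h_i = 3, 6, -3.
  1·M_0 + 4·M_1 + 1·M_2 = 6(Δ_1 - Δ_0) = 18
  1·M_1 + 4·M_2 + 1·M_3 = 6(Δ_2 - Δ_1) = -54
Clamped end conditions give two more equations: 2h_0·M_0 + h_0·M_1 = 6(Δ_0 - g'(2)) = 36 and h_2·M_2 + 2h_2·M_3 = 6(g'(5) - Δ_2) = 12.
Solving: M_0 = 46/3, M_1 = 16/3, M_2 = -56/3, M_3 = 46/3.
On [3, 4], g'(x) = b_1 + 2c_1·(x - 3) + 3d_1·(x - 3)² with b_1 = Δ_1 - h_1(2M_1 + M_2)/6 = 22/3, c_1 = M_1/2 = 8/3, d_1 = (M_2 - M_1)/(6h_1) = -4. So g'(3) = 22/3.

7.3333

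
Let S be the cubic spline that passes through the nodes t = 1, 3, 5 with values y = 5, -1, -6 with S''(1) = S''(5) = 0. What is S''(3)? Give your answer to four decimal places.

0.3750

Put σ_i = S'' at the i-th knot. Here h = (2, 2) and Δ = (-3, -5/2), so the interior equations h_(i-1)·σ_(i-1) + 2(h_(i-1)+h_i)·σ_i + h_i·σ_(i+1) = 6(Δ_i − Δ_(i-1)) read
  2·σ_0 + 8·σ_1 + 2·σ_2 = 6(Δ_1 - Δ_0) = 3
Natural end conditions: σ_0 = σ_2 = 0.
Forward elimination and back-substitution give σ_0 = 0, σ_1 = 3/8, σ_2 = 0.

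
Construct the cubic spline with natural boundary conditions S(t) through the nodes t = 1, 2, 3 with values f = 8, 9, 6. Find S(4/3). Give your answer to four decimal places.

Write σ_i for S''(x_i). With h_i = 1, 1 and divided differences Δ_i = 1, -3, the continuity of S' gives the tridiagonal system
  1·σ_0 + 4·σ_1 + 1·σ_2 = 6(Δ_1 - Δ_0) = -24
Natural end conditions: σ_0 = σ_2 = 0.
Forward elimination and back-substitution give σ_0 = 0, σ_1 = -6, σ_2 = 0.
On [1, 2], S(t) = 8 + 2·(t - 1) + 0·(t - 1)² - 1·(t - 1)³.
With (t - 1) = 1/3: S(4/3) = 233/27.

8.6296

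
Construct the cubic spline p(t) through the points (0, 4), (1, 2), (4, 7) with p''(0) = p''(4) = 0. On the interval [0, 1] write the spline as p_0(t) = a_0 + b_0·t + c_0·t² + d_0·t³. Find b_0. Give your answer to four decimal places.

-2.4583

Let m_i = p''(x_i). Step sizes h_i = 1, 3; slopes of the chords Δ_i = (y_(i+1) - y_i)/h_i = -2, 5/3.
  1·m_0 + 8·m_1 + 3·m_2 = 6(Δ_1 - Δ_0) = 22
Natural end conditions: m_0 = m_2 = 0.
Solving: m_0 = 0, m_1 = 11/4, m_2 = 0.
On [0, 1], with p_0(t) = a_0 + b_0·t + c_0·t² + d_0·t³: c_0 = m_0/2 = 0, d_0 = (m_1 - m_0)/(6h_0) = 11/24, b_0 = Δ_0 - h_0(2m_0 + m_1)/6 = -59/24.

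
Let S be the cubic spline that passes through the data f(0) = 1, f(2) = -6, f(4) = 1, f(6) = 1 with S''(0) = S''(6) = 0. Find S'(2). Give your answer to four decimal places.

With σ_i denoting the second derivative at x_i, h_i = 2, 2, 2, and Δ_i = (y_(i+1) − y_i)/h_i = -7/2, 7/2, 0:
  2·σ_0 + 8·σ_1 + 2·σ_2 = 6(Δ_1 - Δ_0) = 42
  2·σ_1 + 8·σ_2 + 2·σ_3 = 6(Δ_2 - Δ_1) = -21
Natural end conditions: σ_0 = σ_3 = 0.
Solving the tridiagonal system: σ_0 = 0, σ_1 = 63/10, σ_2 = -21/5, σ_3 = 0.
On [2, 4], S'(x) = b_1 + 2c_1·(x - 2) + 3d_1·(x - 2)² with b_1 = Δ_1 - h_1(2σ_1 + σ_2)/6 = 7/10, c_1 = σ_1/2 = 63/20, d_1 = (σ_2 - σ_1)/(6h_1) = -7/8. So S'(2) = 7/10.

0.7000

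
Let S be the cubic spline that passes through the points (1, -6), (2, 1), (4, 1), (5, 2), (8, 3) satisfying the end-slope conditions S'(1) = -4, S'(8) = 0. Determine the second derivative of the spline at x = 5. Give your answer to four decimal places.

-1.4754

Put M_i = S'' at the i-th knot. Here h = (1, 2, 1, 3) and Δ = (7, 0, 1, 1/3), so the interior equations h_(i-1)·M_(i-1) + 2(h_(i-1)+h_i)·M_i + h_i·M_(i+1) = 6(Δ_i − Δ_(i-1)) read
  1·M_0 + 6·M_1 + 2·M_2 = 6(Δ_1 - Δ_0) = -42
  2·M_1 + 6·M_2 + 1·M_3 = 6(Δ_2 - Δ_1) = 6
  1·M_2 + 8·M_3 + 3·M_4 = 6(Δ_3 - Δ_2) = -4
Clamped end conditions give two more equations: 2h_0·M_0 + h_0·M_1 = 6(Δ_0 - S'(1)) = 66 and h_3·M_3 + 2h_3·M_4 = 6(S'(8) - Δ_3) = -2.
Hence M_0 = 2502/61, M_1 = -978/61, M_2 = 402/61, M_3 = -90/61, M_4 = 74/183.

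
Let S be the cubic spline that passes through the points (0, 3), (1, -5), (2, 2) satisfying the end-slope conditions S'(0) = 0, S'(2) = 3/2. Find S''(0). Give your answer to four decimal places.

-45.7500

Put m_i = S'' at the i-th knot. Here h = (1, 1) and Δ = (-8, 7), so the interior equations h_(i-1)·m_(i-1) + 2(h_(i-1)+h_i)·m_i + h_i·m_(i+1) = 6(Δ_i − Δ_(i-1)) read
  1·m_0 + 4·m_1 + 1·m_2 = 6(Δ_1 - Δ_0) = 90
Clamped end conditions give two more equations: 2h_0·m_0 + h_0·m_1 = 6(Δ_0 - S'(0)) = -48 and h_1·m_1 + 2h_1·m_2 = 6(S'(2) - Δ_1) = -33.
Forward elimination and back-substitution give m_0 = -183/4, m_1 = 87/2, m_2 = -153/4.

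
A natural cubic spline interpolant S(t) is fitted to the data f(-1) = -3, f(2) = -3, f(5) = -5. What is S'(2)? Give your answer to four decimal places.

Let M_i = S''(x_i). Step sizes h_i = 3, 3; slopes of the chords Δ_i = (y_(i+1) - y_i)/h_i = 0, -2/3.
  3·M_0 + 12·M_1 + 3·M_2 = 6(Δ_1 - Δ_0) = -4
Natural end conditions: M_0 = M_2 = 0.
Solving the tridiagonal system: M_0 = 0, M_1 = -1/3, M_2 = 0.
On [2, 5], S'(t) = b_1 + 2c_1·(t - 2) + 3d_1·(t - 2)² with b_1 = Δ_1 - h_1(2M_1 + M_2)/6 = -1/3, c_1 = M_1/2 = -1/6, d_1 = (M_2 - M_1)/(6h_1) = 1/54. So S'(2) = -1/3.

-0.3333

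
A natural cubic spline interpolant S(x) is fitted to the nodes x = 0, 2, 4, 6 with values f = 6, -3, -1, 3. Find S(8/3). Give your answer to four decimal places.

-3.3111

Let M_i = S''(x_i). Step sizes h_i = 2, 2, 2; slopes of the chords Δ_i = (y_(i+1) - y_i)/h_i = -9/2, 1, 2.
  2·M_0 + 8·M_1 + 2·M_2 = 6(Δ_1 - Δ_0) = 33
  2·M_1 + 8·M_2 + 2·M_3 = 6(Δ_2 - Δ_1) = 6
Natural end conditions: M_0 = M_3 = 0.
Hence M_0 = 0, M_1 = 21/5, M_2 = -3/10, M_3 = 0.
On [2, 4], S(x) = -3 - 17/10·(x - 2) + 21/10·(x - 2)² - 3/8·(x - 2)³.
With (x - 2) = 2/3: S(8/3) = -149/45.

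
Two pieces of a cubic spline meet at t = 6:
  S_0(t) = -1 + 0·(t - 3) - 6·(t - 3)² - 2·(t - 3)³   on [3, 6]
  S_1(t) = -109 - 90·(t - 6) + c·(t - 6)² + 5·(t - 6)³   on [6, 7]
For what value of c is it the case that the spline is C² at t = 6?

-24

S_0''(t) = -12 - 12·(t - 3), so S_0''(6) = -48. On the right, S_1''(6) = 2c, so c = -24.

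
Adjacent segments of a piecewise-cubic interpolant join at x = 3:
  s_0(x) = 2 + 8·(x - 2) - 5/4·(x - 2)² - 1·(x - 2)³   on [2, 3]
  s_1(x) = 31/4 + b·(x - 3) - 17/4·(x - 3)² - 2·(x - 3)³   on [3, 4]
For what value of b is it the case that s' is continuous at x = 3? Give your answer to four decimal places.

2.5000

s_0'(x) = 8 - 5/2·(x - 2) - 3·(x - 2)², so s_0'(3) = 5/2. On the right, s_1'(3) = b, so b = 5/2.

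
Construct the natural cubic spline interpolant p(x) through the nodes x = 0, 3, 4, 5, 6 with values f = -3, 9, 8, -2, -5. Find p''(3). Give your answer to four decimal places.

-1.6552

Let σ_i = p''(x_i). Step sizes h_i = 3, 1, 1, 1; slopes of the chords Δ_i = (y_(i+1) - y_i)/h_i = 4, -1, -10, -3.
  3·σ_0 + 8·σ_1 + 1·σ_2 = 6(Δ_1 - Δ_0) = -30
  1·σ_1 + 4·σ_2 + 1·σ_3 = 6(Δ_2 - Δ_1) = -54
  1·σ_2 + 4·σ_3 + 1·σ_4 = 6(Δ_3 - Δ_2) = 42
Natural end conditions: σ_0 = σ_4 = 0.
Forward elimination and back-substitution give σ_0 = 0, σ_1 = -48/29, σ_2 = -486/29, σ_3 = 426/29, σ_4 = 0.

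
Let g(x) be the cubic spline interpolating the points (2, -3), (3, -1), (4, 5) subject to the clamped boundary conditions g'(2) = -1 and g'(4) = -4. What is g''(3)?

Write σ_i for g''(x_i). With h_i = 1, 1 and divided differences Δ_i = 2, 6, the continuity of g' gives the tridiagonal system
  1·σ_0 + 4·σ_1 + 1·σ_2 = 6(Δ_1 - Δ_0) = 24
Clamped end conditions give two more equations: 2h_0·σ_0 + h_0·σ_1 = 6(Δ_0 - g'(2)) = 18 and h_1·σ_1 + 2h_1·σ_2 = 6(g'(4) - Δ_1) = -60.
Forward elimination and back-substitution give σ_0 = 3/2, σ_1 = 15, σ_2 = -75/2.

15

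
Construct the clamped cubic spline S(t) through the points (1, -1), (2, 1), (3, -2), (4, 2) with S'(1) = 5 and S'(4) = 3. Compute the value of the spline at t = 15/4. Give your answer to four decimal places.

Let σ_i = S''(x_i). Step sizes h_i = 1, 1, 1; slopes of the chords Δ_i = (y_(i+1) - y_i)/h_i = 2, -3, 4.
  1·σ_0 + 4·σ_1 + 1·σ_2 = 6(Δ_1 - Δ_0) = -30
  1·σ_1 + 4·σ_2 + 1·σ_3 = 6(Δ_2 - Δ_1) = 42
Clamped end conditions give two more equations: 2h_0·σ_0 + h_0·σ_1 = 6(Δ_0 - S'(1)) = -18 and h_2·σ_2 + 2h_2·σ_3 = 6(S'(4) - Δ_2) = -6.
Hence σ_0 = -56/15, σ_1 = -158/15, σ_2 = 238/15, σ_3 = -164/15.
On [3, 4], S(t) = -2 + 8/15·(t - 3) + 119/15·(t - 3)² - 67/15·(t - 3)³.
With (t - 3) = 3/4: S(15/4) = 313/320.

0.9781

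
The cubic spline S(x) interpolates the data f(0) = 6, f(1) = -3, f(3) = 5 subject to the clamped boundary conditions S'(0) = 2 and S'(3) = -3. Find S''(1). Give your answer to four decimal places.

29.3333

Write m_i for S''(x_i). With h_i = 1, 2 and divided differences Δ_i = -9, 4, the continuity of S' gives the tridiagonal system
  1·m_0 + 6·m_1 + 2·m_2 = 6(Δ_1 - Δ_0) = 78
Clamped end conditions give two more equations: 2h_0·m_0 + h_0·m_1 = 6(Δ_0 - S'(0)) = -66 and h_1·m_1 + 2h_1·m_2 = 6(S'(3) - Δ_1) = -42.
Solving: m_0 = -143/3, m_1 = 88/3, m_2 = -151/6.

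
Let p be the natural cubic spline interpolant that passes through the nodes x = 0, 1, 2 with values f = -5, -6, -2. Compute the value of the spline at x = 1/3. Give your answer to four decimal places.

-5.7037

With M_i denoting the second derivative at x_i, h_i = 1, 1, and Δ_i = (y_(i+1) − y_i)/h_i = -1, 4:
  1·M_0 + 4·M_1 + 1·M_2 = 6(Δ_1 - Δ_0) = 30
Natural end conditions: M_0 = M_2 = 0.
Forward elimination and back-substitution give M_0 = 0, M_1 = 15/2, M_2 = 0.
On [0, 1], p(x) = -5 - 9/4·x + 0·x² + 5/4·x³.
With x = 1/3: p(1/3) = -154/27.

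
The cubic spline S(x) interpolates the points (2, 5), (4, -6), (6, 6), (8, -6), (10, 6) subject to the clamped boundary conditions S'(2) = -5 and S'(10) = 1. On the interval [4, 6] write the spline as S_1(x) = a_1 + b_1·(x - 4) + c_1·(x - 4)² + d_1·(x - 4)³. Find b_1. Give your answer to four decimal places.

Put M_i = S'' at the i-th knot. Here h = (2, 2, 2, 2) and Δ = (-11/2, 6, -6, 6), so the interior equations h_(i-1)·M_(i-1) + 2(h_(i-1)+h_i)·M_i + h_i·M_(i+1) = 6(Δ_i − Δ_(i-1)) read
  2·M_0 + 8·M_1 + 2·M_2 = 6(Δ_1 - Δ_0) = 69
  2·M_1 + 8·M_2 + 2·M_3 = 6(Δ_2 - Δ_1) = -72
  2·M_2 + 8·M_3 + 2·M_4 = 6(Δ_3 - Δ_2) = 72
Clamped end conditions give two more equations: 2h_0·M_0 + h_0·M_1 = 6(Δ_0 - S'(2)) = -3 and h_3·M_3 + 2h_3·M_4 = 6(S'(10) - Δ_3) = -30.
Solving: M_0 = -921/112, M_1 = 837/56, M_2 = -273/16, M_3 = 969/56, M_4 = -1809/112.
On [4, 6], with S_1(x) = a_1 + b_1·(x - 4) + c_1·(x - 4)² + d_1·(x - 4)³: c_1 = M_1/2 = 837/112, d_1 = (M_2 - M_1)/(6h_1) = -1195/448, b_1 = Δ_1 - h_1(2M_1 + M_2)/6 = 193/112.

1.7232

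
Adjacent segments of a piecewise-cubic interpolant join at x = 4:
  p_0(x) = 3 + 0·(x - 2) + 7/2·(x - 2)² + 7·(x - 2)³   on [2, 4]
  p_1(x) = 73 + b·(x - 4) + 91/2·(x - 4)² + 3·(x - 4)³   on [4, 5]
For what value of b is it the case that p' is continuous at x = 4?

p_0'(x) = 0 + 7·(x - 2) + 21·(x - 2)², so p_0'(4) = 98. On the right, p_1'(4) = b, so b = 98.

98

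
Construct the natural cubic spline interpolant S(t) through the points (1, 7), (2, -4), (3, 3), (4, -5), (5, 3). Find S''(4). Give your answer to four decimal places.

34.0714

Let m_i = S''(x_i). Step sizes h_i = 1, 1, 1, 1; slopes of the chords Δ_i = (y_(i+1) - y_i)/h_i = -11, 7, -8, 8.
  1·m_0 + 4·m_1 + 1·m_2 = 6(Δ_1 - Δ_0) = 108
  1·m_1 + 4·m_2 + 1·m_3 = 6(Δ_2 - Δ_1) = -90
  1·m_2 + 4·m_3 + 1·m_4 = 6(Δ_3 - Δ_2) = 96
Natural end conditions: m_0 = m_4 = 0.
Solving: m_0 = 0, m_1 = 519/14, m_2 = -282/7, m_3 = 477/14, m_4 = 0.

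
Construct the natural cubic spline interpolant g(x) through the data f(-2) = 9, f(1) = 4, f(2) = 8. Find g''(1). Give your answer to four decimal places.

Write M_i for g''(x_i). With h_i = 3, 1 and divided differences Δ_i = -5/3, 4, the continuity of g' gives the tridiagonal system
  3·M_0 + 8·M_1 + 1·M_2 = 6(Δ_1 - Δ_0) = 34
Natural end conditions: M_0 = M_2 = 0.
Hence M_0 = 0, M_1 = 17/4, M_2 = 0.

4.2500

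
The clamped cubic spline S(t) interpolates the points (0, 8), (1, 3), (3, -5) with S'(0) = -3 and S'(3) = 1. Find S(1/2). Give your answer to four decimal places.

With M_i denoting the second derivative at x_i, h_i = 1, 2, and Δ_i = (y_(i+1) − y_i)/h_i = -5, -4:
  1·M_0 + 6·M_1 + 2·M_2 = 6(Δ_1 - Δ_0) = 6
Clamped end conditions give two more equations: 2h_0·M_0 + h_0·M_1 = 6(Δ_0 - S'(0)) = -12 and h_1·M_1 + 2h_1·M_2 = 6(S'(3) - Δ_1) = 30.
Forward elimination and back-substitution give M_0 = -17/3, M_1 = -2/3, M_2 = 47/6.
On [0, 1], S(t) = 8 - 3·t - 17/6·t² + 5/6·t³.
With t = 1/2: S(1/2) = 283/48.

5.8958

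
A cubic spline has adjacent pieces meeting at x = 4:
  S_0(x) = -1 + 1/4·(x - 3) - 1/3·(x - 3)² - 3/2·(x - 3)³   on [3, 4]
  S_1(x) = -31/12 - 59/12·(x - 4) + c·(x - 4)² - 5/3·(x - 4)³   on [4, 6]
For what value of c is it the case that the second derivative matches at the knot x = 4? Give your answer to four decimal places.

S_0''(x) = -2/3 - 9·(x - 3), so S_0''(4) = -29/3. On the right, S_1''(4) = 2c, so c = -29/6.

-4.8333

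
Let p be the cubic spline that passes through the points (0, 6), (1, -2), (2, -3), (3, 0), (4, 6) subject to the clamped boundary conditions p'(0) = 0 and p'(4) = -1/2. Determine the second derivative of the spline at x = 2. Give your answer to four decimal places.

Let M_i = p''(x_i). Step sizes h_i = 1, 1, 1, 1; slopes of the chords Δ_i = (y_(i+1) - y_i)/h_i = -8, -1, 3, 6.
  1·M_0 + 4·M_1 + 1·M_2 = 6(Δ_1 - Δ_0) = 42
  1·M_1 + 4·M_2 + 1·M_3 = 6(Δ_2 - Δ_1) = 24
  1·M_2 + 4·M_3 + 1·M_4 = 6(Δ_3 - Δ_2) = 18
Clamped end conditions give two more equations: 2h_0·M_0 + h_0·M_1 = 6(Δ_0 - p'(0)) = -48 and h_3·M_3 + 2h_3·M_4 = 6(p'(4) - Δ_3) = -39.
Solving: M_0 = -1885/56, M_1 = 541/28, M_2 = -13/8, M_3 = 313/28, M_4 = -1405/56.

-1.6250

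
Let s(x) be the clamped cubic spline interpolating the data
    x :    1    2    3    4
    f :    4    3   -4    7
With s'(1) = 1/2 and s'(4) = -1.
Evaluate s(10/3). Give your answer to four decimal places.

-0.3185

Let M_i = s''(x_i). Step sizes h_i = 1, 1, 1; slopes of the chords Δ_i = (y_(i+1) - y_i)/h_i = -1, -7, 11.
  1·M_0 + 4·M_1 + 1·M_2 = 6(Δ_1 - Δ_0) = -36
  1·M_1 + 4·M_2 + 1·M_3 = 6(Δ_2 - Δ_1) = 108
Clamped end conditions give two more equations: 2h_0·M_0 + h_0·M_1 = 6(Δ_0 - s'(1)) = -9 and h_2·M_2 + 2h_2·M_3 = 6(s'(4) - Δ_2) = -72.
Forward elimination and back-substitution give M_0 = 34/5, M_1 = -113/5, M_2 = 238/5, M_3 = -299/5.
On [3, 4], s(x) = -4 + 51/10·(x - 3) + 119/5·(x - 3)² - 179/10·(x - 3)³.
With (x - 3) = 1/3: s(10/3) = -43/135.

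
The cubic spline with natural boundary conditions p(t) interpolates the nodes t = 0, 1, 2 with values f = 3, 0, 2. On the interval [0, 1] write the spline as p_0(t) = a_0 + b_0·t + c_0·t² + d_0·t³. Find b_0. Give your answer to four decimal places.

-4.2500

With m_i denoting the second derivative at x_i, h_i = 1, 1, and Δ_i = (y_(i+1) − y_i)/h_i = -3, 2:
  1·m_0 + 4·m_1 + 1·m_2 = 6(Δ_1 - Δ_0) = 30
Natural end conditions: m_0 = m_2 = 0.
Solving the tridiagonal system: m_0 = 0, m_1 = 15/2, m_2 = 0.
On [0, 1], with p_0(t) = a_0 + b_0·t + c_0·t² + d_0·t³: c_0 = m_0/2 = 0, d_0 = (m_1 - m_0)/(6h_0) = 5/4, b_0 = Δ_0 - h_0(2m_0 + m_1)/6 = -17/4.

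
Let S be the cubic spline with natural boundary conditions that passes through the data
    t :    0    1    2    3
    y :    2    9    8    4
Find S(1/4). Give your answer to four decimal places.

Write m_i for S''(x_i). With h_i = 1, 1, 1 and divided differences Δ_i = 7, -1, -4, the continuity of S' gives the tridiagonal system
  1·m_0 + 4·m_1 + 1·m_2 = 6(Δ_1 - Δ_0) = -48
  1·m_1 + 4·m_2 + 1·m_3 = 6(Δ_2 - Δ_1) = -18
Natural end conditions: m_0 = m_3 = 0.
Forward elimination and back-substitution give m_0 = 0, m_1 = -58/5, m_2 = -8/5, m_3 = 0.
On [0, 1], S(t) = 2 + 134/15·t + 0·t² - 29/15·t³.
With t = 1/4: S(1/4) = 269/64.

4.2031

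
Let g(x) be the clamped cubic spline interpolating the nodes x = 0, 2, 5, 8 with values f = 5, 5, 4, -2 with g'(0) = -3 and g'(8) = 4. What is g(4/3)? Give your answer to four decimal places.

Put M_i = g'' at the i-th knot. Here h = (2, 3, 3) and Δ = (0, -1/3, -2), so the interior equations h_(i-1)·M_(i-1) + 2(h_(i-1)+h_i)·M_i + h_i·M_(i+1) = 6(Δ_i − Δ_(i-1)) read
  2·M_0 + 10·M_1 + 3·M_2 = 6(Δ_1 - Δ_0) = -2
  3·M_1 + 12·M_2 + 3·M_3 = 6(Δ_2 - Δ_1) = -10
Clamped end conditions give two more equations: 2h_0·M_0 + h_0·M_1 = 6(Δ_0 - g'(0)) = 18 and h_2·M_2 + 2h_2·M_3 = 6(g'(8) - Δ_2) = 36.
Solving the tridiagonal system: M_0 = 89/19, M_1 = -7/19, M_2 = -146/57, M_3 = 415/57.
On [0, 2], g(x) = 5 - 3·x + 89/38·x² - 8/19·x³.
With x = 4/3: g(4/3) = 2137/513.

4.1657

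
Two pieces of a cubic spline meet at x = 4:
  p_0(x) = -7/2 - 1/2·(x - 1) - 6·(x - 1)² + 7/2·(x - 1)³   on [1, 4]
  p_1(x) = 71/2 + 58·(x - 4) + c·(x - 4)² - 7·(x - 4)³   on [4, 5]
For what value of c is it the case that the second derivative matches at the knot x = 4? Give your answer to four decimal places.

25.5000

p_0''(x) = -12 + 21·(x - 1), so p_0''(4) = 51. On the right, p_1''(4) = 2c, so c = 51/2.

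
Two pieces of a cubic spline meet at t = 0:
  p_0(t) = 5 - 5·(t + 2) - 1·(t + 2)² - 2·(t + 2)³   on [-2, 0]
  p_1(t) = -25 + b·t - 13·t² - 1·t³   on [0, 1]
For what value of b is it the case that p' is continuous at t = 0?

-33

p_0'(t) = -5 - 2·(t + 2) - 6·(t + 2)², so p_0'(0) = -33. On the right, p_1'(0) = b, so b = -33.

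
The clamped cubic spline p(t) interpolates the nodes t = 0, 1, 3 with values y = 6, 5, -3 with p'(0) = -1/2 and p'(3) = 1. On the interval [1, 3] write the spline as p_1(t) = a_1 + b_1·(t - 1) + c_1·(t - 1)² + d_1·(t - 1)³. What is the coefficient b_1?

Write M_i for p''(x_i). With h_i = 1, 2 and divided differences Δ_i = -1, -4, the continuity of p' gives the tridiagonal system
  1·M_0 + 6·M_1 + 2·M_2 = 6(Δ_1 - Δ_0) = -18
Clamped end conditions give two more equations: 2h_0·M_0 + h_0·M_1 = 6(Δ_0 - p'(0)) = -3 and h_1·M_1 + 2h_1·M_2 = 6(p'(3) - Δ_1) = 30.
Solving the tridiagonal system: M_0 = 2, M_1 = -7, M_2 = 11.
On [1, 3], with p_1(t) = a_1 + b_1·(t - 1) + c_1·(t - 1)² + d_1·(t - 1)³: c_1 = M_1/2 = -7/2, d_1 = (M_2 - M_1)/(6h_1) = 3/2, b_1 = Δ_1 - h_1(2M_1 + M_2)/6 = -3.

-3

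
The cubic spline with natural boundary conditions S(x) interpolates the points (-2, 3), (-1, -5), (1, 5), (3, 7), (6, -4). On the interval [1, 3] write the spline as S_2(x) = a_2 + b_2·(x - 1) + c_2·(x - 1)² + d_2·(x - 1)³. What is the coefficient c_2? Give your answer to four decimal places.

Put M_i = S'' at the i-th knot. Here h = (1, 2, 2, 3) and Δ = (-8, 5, 1, -11/3), so the interior equations h_(i-1)·M_(i-1) + 2(h_(i-1)+h_i)·M_i + h_i·M_(i+1) = 6(Δ_i − Δ_(i-1)) read
  1·M_0 + 6·M_1 + 2·M_2 = 6(Δ_1 - Δ_0) = 78
  2·M_1 + 8·M_2 + 2·M_3 = 6(Δ_2 - Δ_1) = -24
  2·M_2 + 10·M_3 + 3·M_4 = 6(Δ_3 - Δ_2) = -28
Natural end conditions: M_0 = M_4 = 0.
Hence M_0 = 0, M_1 = 787/52, M_2 = -333/52, M_3 = -79/52, M_4 = 0.
On [1, 3], with S_2(x) = a_2 + b_2·(x - 1) + c_2·(x - 1)² + d_2·(x - 1)³: c_2 = M_2/2 = -333/104, d_2 = (M_3 - M_2)/(6h_2) = 127/312, b_2 = Δ_2 - h_2(2M_2 + M_3)/6 = 901/156.

-3.2019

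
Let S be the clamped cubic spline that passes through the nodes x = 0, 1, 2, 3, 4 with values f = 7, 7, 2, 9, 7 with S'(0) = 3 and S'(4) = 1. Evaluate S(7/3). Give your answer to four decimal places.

3.8889

Write σ_i for S''(x_i). With h_i = 1, 1, 1, 1 and divided differences Δ_i = 0, -5, 7, -2, the continuity of S' gives the tridiagonal system
  1·σ_0 + 4·σ_1 + 1·σ_2 = 6(Δ_1 - Δ_0) = -30
  1·σ_1 + 4·σ_2 + 1·σ_3 = 6(Δ_2 - Δ_1) = 72
  1·σ_2 + 4·σ_3 + 1·σ_4 = 6(Δ_3 - Δ_2) = -54
Clamped end conditions give two more equations: 2h_0·σ_0 + h_0·σ_1 = 6(Δ_0 - S'(0)) = -18 and h_3·σ_3 + 2h_3·σ_4 = 6(S'(4) - Δ_3) = 18.
Forward elimination and back-substitution give σ_0 = -2, σ_1 = -14, σ_2 = 28, σ_3 = -26, σ_4 = 22.
On [2, 3], S(x) = 2 + 2·(x - 2) + 14·(x - 2)² - 9·(x - 2)³.
With (x - 2) = 1/3: S(7/3) = 35/9.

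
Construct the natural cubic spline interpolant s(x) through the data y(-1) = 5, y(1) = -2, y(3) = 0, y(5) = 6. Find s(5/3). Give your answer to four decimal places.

-2.2617

Let m_i = s''(x_i). Step sizes h_i = 2, 2, 2; slopes of the chords Δ_i = (y_(i+1) - y_i)/h_i = -7/2, 1, 3.
  2·m_0 + 8·m_1 + 2·m_2 = 6(Δ_1 - Δ_0) = 27
  2·m_1 + 8·m_2 + 2·m_3 = 6(Δ_2 - Δ_1) = 12
Natural end conditions: m_0 = m_3 = 0.
Solving: m_0 = 0, m_1 = 16/5, m_2 = 7/10, m_3 = 0.
On [1, 3], s(x) = -2 - 41/30·(x - 1) + 8/5·(x - 1)² - 5/24·(x - 1)³.
With (x - 1) = 2/3: s(5/3) = -916/405.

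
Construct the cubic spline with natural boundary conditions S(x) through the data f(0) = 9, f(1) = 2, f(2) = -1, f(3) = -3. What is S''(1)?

6

Put σ_i = S'' at the i-th knot. Here h = (1, 1, 1) and Δ = (-7, -3, -2), so the interior equations h_(i-1)·σ_(i-1) + 2(h_(i-1)+h_i)·σ_i + h_i·σ_(i+1) = 6(Δ_i − Δ_(i-1)) read
  1·σ_0 + 4·σ_1 + 1·σ_2 = 6(Δ_1 - Δ_0) = 24
  1·σ_1 + 4·σ_2 + 1·σ_3 = 6(Δ_2 - Δ_1) = 6
Natural end conditions: σ_0 = σ_3 = 0.
Forward elimination and back-substitution give σ_0 = 0, σ_1 = 6, σ_2 = 0, σ_3 = 0.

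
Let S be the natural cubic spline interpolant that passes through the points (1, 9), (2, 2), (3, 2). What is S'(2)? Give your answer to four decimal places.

Let M_i = S''(x_i). Step sizes h_i = 1, 1; slopes of the chords Δ_i = (y_(i+1) - y_i)/h_i = -7, 0.
  1·M_0 + 4·M_1 + 1·M_2 = 6(Δ_1 - Δ_0) = 42
Natural end conditions: M_0 = M_2 = 0.
Forward elimination and back-substitution give M_0 = 0, M_1 = 21/2, M_2 = 0.
On [2, 3], S'(x) = b_1 + 2c_1·(x - 2) + 3d_1·(x - 2)² with b_1 = Δ_1 - h_1(2M_1 + M_2)/6 = -7/2, c_1 = M_1/2 = 21/4, d_1 = (M_2 - M_1)/(6h_1) = -7/4. So S'(2) = -7/2.

-3.5000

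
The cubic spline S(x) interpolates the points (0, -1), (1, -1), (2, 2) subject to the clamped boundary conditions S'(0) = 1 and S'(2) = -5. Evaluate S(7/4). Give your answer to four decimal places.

With M_i denoting the second derivative at x_i, h_i = 1, 1, and Δ_i = (y_(i+1) − y_i)/h_i = 0, 3:
  1·M_0 + 4·M_1 + 1·M_2 = 6(Δ_1 - Δ_0) = 18
Clamped end conditions give two more equations: 2h_0·M_0 + h_0·M_1 = 6(Δ_0 - S'(0)) = -6 and h_1·M_1 + 2h_1·M_2 = 6(S'(2) - Δ_1) = -48.
Solving: M_0 = -21/2, M_1 = 15, M_2 = -63/2.
On [1, 2], S(x) = -1 + 13/4·(x - 1) + 15/2·(x - 1)² - 31/4·(x - 1)³.
With (x - 1) = 3/4: S(7/4) = 611/256.

2.3867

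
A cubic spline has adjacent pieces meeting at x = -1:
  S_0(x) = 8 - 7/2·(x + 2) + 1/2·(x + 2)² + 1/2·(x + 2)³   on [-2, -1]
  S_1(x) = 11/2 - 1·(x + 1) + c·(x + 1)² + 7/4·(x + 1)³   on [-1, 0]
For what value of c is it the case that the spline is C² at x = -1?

S_0''(x) = 1 + 3·(x + 2), so S_0''(-1) = 4. On the right, S_1''(-1) = 2c, so c = 2.

2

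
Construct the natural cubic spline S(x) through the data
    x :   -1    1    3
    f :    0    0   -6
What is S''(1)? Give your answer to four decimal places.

Put M_i = S'' at the i-th knot. Here h = (2, 2) and Δ = (0, -3), so the interior equations h_(i-1)·M_(i-1) + 2(h_(i-1)+h_i)·M_i + h_i·M_(i+1) = 6(Δ_i − Δ_(i-1)) read
  2·M_0 + 8·M_1 + 2·M_2 = 6(Δ_1 - Δ_0) = -18
Natural end conditions: M_0 = M_2 = 0.
Solving: M_0 = 0, M_1 = -9/4, M_2 = 0.

-2.2500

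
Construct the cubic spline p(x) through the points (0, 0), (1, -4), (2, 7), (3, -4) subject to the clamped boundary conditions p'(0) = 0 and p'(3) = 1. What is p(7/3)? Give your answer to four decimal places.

3.8272

Write M_i for p''(x_i). With h_i = 1, 1, 1 and divided differences Δ_i = -4, 11, -11, the continuity of p' gives the tridiagonal system
  1·M_0 + 4·M_1 + 1·M_2 = 6(Δ_1 - Δ_0) = 90
  1·M_1 + 4·M_2 + 1·M_3 = 6(Δ_2 - Δ_1) = -132
Clamped end conditions give two more equations: 2h_0·M_0 + h_0·M_1 = 6(Δ_0 - p'(0)) = -24 and h_2·M_2 + 2h_2·M_3 = 6(p'(3) - Δ_2) = 72.
Solving the tridiagonal system: M_0 = -106/3, M_1 = 140/3, M_2 = -184/3, M_3 = 200/3.
On [2, 3], p(x) = 7 - 5/3·(x - 2) - 92/3·(x - 2)² + 64/3·(x - 2)³.
With (x - 2) = 1/3: p(7/3) = 310/81.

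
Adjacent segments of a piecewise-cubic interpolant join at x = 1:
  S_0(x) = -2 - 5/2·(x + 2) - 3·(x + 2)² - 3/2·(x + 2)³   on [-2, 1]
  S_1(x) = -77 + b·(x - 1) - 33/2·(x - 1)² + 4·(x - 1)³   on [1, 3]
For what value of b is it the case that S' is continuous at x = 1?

-61

S_0'(x) = -5/2 - 6·(x + 2) - 9/2·(x + 2)², so S_0'(1) = -61. On the right, S_1'(1) = b, so b = -61.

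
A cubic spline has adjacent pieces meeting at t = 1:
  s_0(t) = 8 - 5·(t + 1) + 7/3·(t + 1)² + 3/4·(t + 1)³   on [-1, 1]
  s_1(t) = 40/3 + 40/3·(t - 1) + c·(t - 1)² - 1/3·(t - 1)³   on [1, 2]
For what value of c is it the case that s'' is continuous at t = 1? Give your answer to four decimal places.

6.8333

s_0''(t) = 14/3 + 9/2·(t + 1), so s_0''(1) = 41/3. On the right, s_1''(1) = 2c, so c = 41/6.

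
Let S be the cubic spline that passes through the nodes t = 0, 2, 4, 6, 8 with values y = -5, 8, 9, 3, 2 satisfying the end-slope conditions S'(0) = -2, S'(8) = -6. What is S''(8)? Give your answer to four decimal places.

-10.7589

Put σ_i = S'' at the i-th knot. Here h = (2, 2, 2, 2) and Δ = (13/2, 1/2, -3, -1/2), so the interior equations h_(i-1)·σ_(i-1) + 2(h_(i-1)+h_i)·σ_i + h_i·σ_(i+1) = 6(Δ_i − Δ_(i-1)) read
  2·σ_0 + 8·σ_1 + 2·σ_2 = 6(Δ_1 - Δ_0) = -36
  2·σ_1 + 8·σ_2 + 2·σ_3 = 6(Δ_2 - Δ_1) = -21
  2·σ_2 + 8·σ_3 + 2·σ_4 = 6(Δ_3 - Δ_2) = 15
Clamped end conditions give two more equations: 2h_0·σ_0 + h_0·σ_1 = 6(Δ_0 - S'(0)) = 51 and h_3·σ_3 + 2h_3·σ_4 = 6(S'(8) - Δ_3) = -33.
Solving the tridiagonal system: σ_0 = 1891/112, σ_1 = -463/56, σ_2 = -29/16, σ_3 = 281/56, σ_4 = -1205/112.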